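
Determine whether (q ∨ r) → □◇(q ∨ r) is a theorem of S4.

Invalid (countermodel exists)

Tableau for the negation ¬((q ∨ r) → □◇(q ∨ r)):
1. ¬((q ∨ r) → □◇(q ∨ r)), 0
2. q ∨ r, 0
3. ¬□◇(q ∨ r), 0
4. r, 0
5. ¬◇(q ∨ r), 1
6. ¬(q ∨ r), 1
7. ¬q, 1
8. ¬r, 1
Accessibility: 0R0, 0R1, 1R1
The negation has an open branch (countermodel exists).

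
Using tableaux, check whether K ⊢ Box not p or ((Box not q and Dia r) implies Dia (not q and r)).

Tableau for the negation not (Box not p or ((Box not q and Dia r) implies Dia (not q and r))):
1. not (Box not p or ((Box not q and Dia r) implies Dia (not q and r))), 0
2. not Box not p, 0
3. not ((Box not q and Dia r) implies Dia (not q and r)), 0
4. Box not q and Dia r, 0
5. not Dia (not q and r), 0
6. Box not q, 0
7. Dia r, 0
8. p, 1
9. not (not q and r), 1
10. not q, 1
11. not r, 1
12. r, 2
13. not (not q and r), 2
14. not q, 2
15. not r, 2
Accessibility: 0R1, 0R2
Branch closes: r and not r both at 2.
All branches of the negation close; one closing branch shown above.

Valid in K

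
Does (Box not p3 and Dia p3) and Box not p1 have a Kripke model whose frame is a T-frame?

1. (Box not p3 and Dia p3) and Box not p1, w0
2. Box not p3 and Dia p3, w0   [and-rule on 1]
3. Box not p1, w0   [and-rule on 1]
4. Box not p3, w0   [and-rule on 2]
5. Dia p3, w0   [and-rule on 2]
6. not p1, w0   [Box-rule on 3 via w0Rw0]
7. not p3, w0   [Box-rule on 4 via w0Rw0]
8. p3, w1   [Dia-rule on 5: fresh world w1, w0Rw1]
9. not p1, w1   [Box-rule on 3 via w0Rw1]
10. not p3, w1   [Box-rule on 4 via w0Rw1]
Accessibility: w0Rw0, w0Rw1, w1Rw1
Branch closes: p3 and not p3 both at w1.
All branches of the tableau close; one closing branch shown above.

No, unsatisfiable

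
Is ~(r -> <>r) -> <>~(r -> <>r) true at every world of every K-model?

No, not valid

Tableau for the negation ~(~(r -> <>r) -> <>~(r -> <>r)):
1. ~(~(r -> <>r) -> <>~(r -> <>r)), w0
2. ~(r -> <>r), w0
3. ~<>~(r -> <>r), w0
4. r, w0
5. ~<>r, w0
The negation has an open branch (countermodel exists).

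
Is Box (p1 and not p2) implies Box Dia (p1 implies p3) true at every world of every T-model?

Tableau for the negation not (Box (p1 and not p2) implies Box Dia (p1 implies p3)):
1. not (Box (p1 and not p2) implies Box Dia (p1 implies p3)), w0
2. Box (p1 and not p2), w0   [neg-implies-rule on 1]
3. not Box Dia (p1 implies p3), w0   [neg-implies-rule on 1]
4. p1 and not p2, w0   [Box-rule on 2 via w0Rw0]
5. p1, w0   [and-rule on 4]
6. not p2, w0   [and-rule on 4]
7. not Dia (p1 implies p3), w1   [neg-Box-rule on 3: fresh world w1, w0Rw1]
8. p1 and not p2, w1   [Box-rule on 2 via w0Rw1]
9. p1, w1   [and-rule on 8]
10. not p2, w1   [and-rule on 8]
11. not (p1 implies p3), w1   [neg-Dia-rule on 7 via w1Rw1]
12. not p3, w1   [neg-implies-rule on 11]
Accessibility: w0Rw0, w0Rw1, w1Rw1
The negation has an open branch (countermodel exists).

No, not valid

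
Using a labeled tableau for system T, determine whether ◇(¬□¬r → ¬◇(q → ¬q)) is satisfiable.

1. ◇(¬□¬r → ¬◇(q → ¬q)), w0
2. ¬□¬r → ¬◇(q → ¬q), w1
3. ¬◇(q → ¬q), w1
4. ¬(q → ¬q), w1
5. q, w1
Accessibility: w0Rw0, w0Rw1, w1Rw1

Satisfiable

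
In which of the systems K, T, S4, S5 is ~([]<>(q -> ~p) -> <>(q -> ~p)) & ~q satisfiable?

K

T-tableau for the formula:
1. ~([]<>(q -> ~p) -> <>(q -> ~p)) & ~q, w0
2. ~([]<>(q -> ~p) -> <>(q -> ~p)), w0   [&-rule on 1]
3. ~q, w0   [&-rule on 1]
4. []<>(q -> ~p), w0   [~->-rule on 2]
5. ~<>(q -> ~p), w0   [~->-rule on 2]
6. <>(q -> ~p), w0   [[]-rule on 4 via w0Rw0]
7. ~(q -> ~p), w0   [~<>-rule on 5 via w0Rw0]
8. q, w0   [~->-rule on 7]
9. p, w0   [~->-rule on 7]
Accessibility: w0Rw0
Branch closes: q and ~q both at w0.
Every branch closes (one shown): unsatisfiable in T, hence also in S4, S5 (every S4/S5-frame is a T-frame).
K-tableau for the formula:
1. ~([]<>(q -> ~p) -> <>(q -> ~p)) & ~q, w0
2. ~([]<>(q -> ~p) -> <>(q -> ~p)), w0   [&-rule on 1]
3. ~q, w0   [&-rule on 1]
4. []<>(q -> ~p), w0   [~->-rule on 2]
5. ~<>(q -> ~p), w0   [~->-rule on 2]
Complete open branch: satisfiable in K.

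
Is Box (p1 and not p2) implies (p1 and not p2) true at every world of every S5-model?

Tableau for the negation not (Box (p1 and not p2) implies (p1 and not p2)):
1. not (Box (p1 and not p2) implies (p1 and not p2)), u
2. Box (p1 and not p2), u
3. not (p1 and not p2), u
4. p1 and not p2, u
5. p1, u
6. not p2, u
7. p2, u
Accessibility: uRu
Branch closes: p2 and not p2 both at u.
All branches of the negation close; one closing branch shown above.

Valid in S5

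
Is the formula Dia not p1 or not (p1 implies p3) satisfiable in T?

1. Dia not p1 or not (p1 implies p3), 0
2. not (p1 implies p3), 0   [or-rule on 1 (branches; this branch)]
3. p1, 0   [neg-implies-rule on 2]
4. not p3, 0   [neg-implies-rule on 2]
Accessibility: 0R0

Yes, satisfiable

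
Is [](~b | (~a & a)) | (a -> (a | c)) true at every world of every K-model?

Tableau for the negation ~([](~b | (~a & a)) | (a -> (a | c))):
1. ~([](~b | (~a & a)) | (a -> (a | c))), u
2. ~[](~b | (~a & a)), u   [~|-rule on 1]
3. ~(a -> (a | c)), u   [~|-rule on 1]
4. a, u   [~->-rule on 3]
5. ~(a | c), u   [~->-rule on 3]
6. ~a, u   [~|-rule on 5]
7. ~c, u   [~|-rule on 5]
Branch closes: a and ~a both at u.
All branches of the negation close; one closing branch shown above.

Yes, valid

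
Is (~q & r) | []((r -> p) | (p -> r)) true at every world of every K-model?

Tableau for the negation ~((~q & r) | []((r -> p) | (p -> r))):
1. ~((~q & r) | []((r -> p) | (p -> r))), 0
2. ~(~q & r), 0   [~|-rule on 1]
3. ~[]((r -> p) | (p -> r)), 0   [~|-rule on 1]
4. ~r, 0   [~&-rule on 2 (branches; this branch)]
5. ~((r -> p) | (p -> r)), 1   [~[]-rule on 3: fresh world 1, 0R1]
6. ~(r -> p), 1   [~|-rule on 5]
7. ~(p -> r), 1   [~|-rule on 5]
8. r, 1   [~->-rule on 6]
9. ~p, 1   [~->-rule on 6]
10. p, 1   [~->-rule on 7]
11. ~r, 1   [~->-rule on 7]
Accessibility: 0R1
Branch closes: p and ~p both at 1.
Every branch of the negation's tableau closes; the branch above is one of them.

Valid in K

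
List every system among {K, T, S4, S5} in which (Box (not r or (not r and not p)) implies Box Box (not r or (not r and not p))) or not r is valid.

T, S4, S5

T-tableau for the negation not ((Box (not r or (not r and not p)) implies Box Box (not r or (not r and not p))) or not r):
1. not ((Box (not r or (not r and not p)) implies Box Box (not r or (not r and not p))) or not r), u
2. not (Box (not r or (not r and not p)) implies Box Box (not r or (not r and not p))), u
3. r, u
4. Box (not r or (not r and not p)), u
5. not Box Box (not r or (not r and not p)), u
6. not r or (not r and not p), u
7. not r and not p, u
8. not r, u
9. not p, u
Accessibility: uRu
Branch closes: r and not r both at u.
Every branch closes (one shown): valid in T, hence also in S4, S5 (every theorem of T is a theorem of S4 and S5).
K-tableau for the negation not ((Box (not r or (not r and not p)) implies Box Box (not r or (not r and not p))) or not r):
1. not ((Box (not r or (not r and not p)) implies Box Box (not r or (not r and not p))) or not r), u
2. not (Box (not r or (not r and not p)) implies Box Box (not r or (not r and not p))), u
3. r, u
4. Box (not r or (not r and not p)), u
5. not Box Box (not r or (not r and not p)), u
6. not Box (not r or (not r and not p)), v
7. not r or (not r and not p), v
8. not r and not p, v
9. not r, v
10. not p, v
11. not (not r or (not r and not p)), w
12. r, w
13. not (not r and not p), w
14. p, w
Accessibility: uRv, vRw
Complete open branch: countermodel on a K-frame, so not valid in K.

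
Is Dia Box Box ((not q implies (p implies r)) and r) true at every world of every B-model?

No, not valid

Tableau for the negation not Dia Box Box ((not q implies (p implies r)) and r):
1. not Dia Box Box ((not q implies (p implies r)) and r), u
2. not Box Box ((not q implies (p implies r)) and r), u
3. not Box ((not q implies (p implies r)) and r), v
4. not Box Box ((not q implies (p implies r)) and r), v
5. not ((not q implies (p implies r)) and r), w
6. not r, w
7. not Box ((not q implies (p implies r)) and r), x
8. not ((not q implies (p implies r)) and r), y
9. not r, y
Accessibility: uRu, uRv, vRu, vRv, vRw, vRx, wRv, wRw, xRv, xRx, xRy, yRx, yRy
The negation has an open branch (countermodel exists).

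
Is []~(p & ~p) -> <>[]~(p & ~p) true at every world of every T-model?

Yes, valid

Tableau for the negation ~([]~(p & ~p) -> <>[]~(p & ~p)):
1. ~([]~(p & ~p) -> <>[]~(p & ~p)), u
2. []~(p & ~p), u
3. ~<>[]~(p & ~p), u
4. ~(p & ~p), u
5. ~[]~(p & ~p), u
6. p, u
7. p & ~p, v
8. p, v
9. ~p, v
Accessibility: uRu, uRv, vRv
Branch closes: p and ~p both at v.
Every branch of the negation's tableau closes; the branch above is one of them.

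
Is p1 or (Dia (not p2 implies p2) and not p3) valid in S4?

Invalid (countermodel exists)

Tableau for the negation not (p1 or (Dia (not p2 implies p2) and not p3)):
1. not (p1 or (Dia (not p2 implies p2) and not p3)), 0
2. not p1, 0   [neg-or-rule on 1]
3. not (Dia (not p2 implies p2) and not p3), 0   [neg-or-rule on 1]
4. p3, 0   [neg-and-rule on 3 (branches; this branch)]
Accessibility: 0R0
The negation has an open branch (countermodel exists).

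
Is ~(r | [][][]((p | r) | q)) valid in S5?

Not valid

Tableau for the negation r | [][][]((p | r) | q):
1. r | [][][]((p | r) | q), u
2. [][][]((p | r) | q), u
3. [][]((p | r) | q), u
4. []((p | r) | q), u
5. (p | r) | q, u
6. q, u
Accessibility: uRu
The negation has an open branch (countermodel exists).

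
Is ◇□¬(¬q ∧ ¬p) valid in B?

Tableau for the negation ¬◇□¬(¬q ∧ ¬p):
1. ¬◇□¬(¬q ∧ ¬p), 0
2. ¬□¬(¬q ∧ ¬p), 0   [¬◇-rule on 1 via 0R0]
3. ¬q ∧ ¬p, 1   [¬□-rule on 2: fresh world 1, 0R1]
4. ¬q, 1   [∧-rule on 3]
5. ¬p, 1   [∧-rule on 3]
6. ¬□¬(¬q ∧ ¬p), 1   [¬◇-rule on 1 via 0R1]
7. ¬q ∧ ¬p, 2   [¬□-rule on 6: fresh world 2, 1R2]
8. ¬q, 2   [∧-rule on 7]
9. ¬p, 2   [∧-rule on 7]
Accessibility: 0R0, 0R1, 1R0, 1R1, 1R2, 2R1, 2R2
The negation has an open branch (countermodel exists).

No, not valid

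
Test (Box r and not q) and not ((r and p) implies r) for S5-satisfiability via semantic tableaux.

1. (Box r and not q) and not ((r and p) implies r), 0
2. Box r and not q, 0   [and-rule on 1]
3. not ((r and p) implies r), 0   [and-rule on 1]
4. Box r, 0   [and-rule on 2]
5. not q, 0   [and-rule on 2]
6. r and p, 0   [neg-implies-rule on 3]
7. not r, 0   [neg-implies-rule on 3]
8. r, 0   [and-rule on 6]
9. p, 0   [and-rule on 6]
Accessibility: 0R0
Branch closes: r and not r both at 0.
Every branch closes; the branch above is one of them.

Unsatisfiable (every branch closes)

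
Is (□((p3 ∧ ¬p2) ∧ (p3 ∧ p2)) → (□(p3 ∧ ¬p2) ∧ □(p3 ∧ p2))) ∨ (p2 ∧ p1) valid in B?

Yes, valid

Tableau for the negation ¬((□((p3 ∧ ¬p2) ∧ (p3 ∧ p2)) → (□(p3 ∧ ¬p2) ∧ □(p3 ∧ p2))) ∨ (p2 ∧ p1)):
1. ¬((□((p3 ∧ ¬p2) ∧ (p3 ∧ p2)) → (□(p3 ∧ ¬p2) ∧ □(p3 ∧ p2))) ∨ (p2 ∧ p1)), u
2. ¬(□((p3 ∧ ¬p2) ∧ (p3 ∧ p2)) → (□(p3 ∧ ¬p2) ∧ □(p3 ∧ p2))), u
3. ¬(p2 ∧ p1), u
4. □((p3 ∧ ¬p2) ∧ (p3 ∧ p2)), u
5. ¬(□(p3 ∧ ¬p2) ∧ □(p3 ∧ p2)), u
6. (p3 ∧ ¬p2) ∧ (p3 ∧ p2), u
7. p3 ∧ ¬p2, u
8. p3 ∧ p2, u
9. p3, u
10. ¬p2, u
11. p2, u
Accessibility: uRu
Branch closes: p2 and ¬p2 both at u.
All branches of the negation close; one closing branch shown above.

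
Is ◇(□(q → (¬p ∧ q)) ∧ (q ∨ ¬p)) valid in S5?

Not valid

Tableau for the negation ¬◇(□(q → (¬p ∧ q)) ∧ (q ∨ ¬p)):
1. ¬◇(□(q → (¬p ∧ q)) ∧ (q ∨ ¬p)), u
2. ¬(□(q → (¬p ∧ q)) ∧ (q ∨ ¬p)), u
3. ¬(q ∨ ¬p), u
4. ¬q, u
5. p, u
Accessibility: uRu
The negation has an open branch (countermodel exists).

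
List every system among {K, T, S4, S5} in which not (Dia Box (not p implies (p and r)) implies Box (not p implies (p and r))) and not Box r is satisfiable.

S4-tableau for the formula:
1. not (Dia Box (not p implies (p and r)) implies Box (not p implies (p and r))) and not Box r, u
2. not (Dia Box (not p implies (p and r)) implies Box (not p implies (p and r))), u
3. not Box r, u
4. Dia Box (not p implies (p and r)), u
5. not Box (not p implies (p and r)), u
6. not r, v
7. Box (not p implies (p and r)), w
8. not p implies (p and r), w
9. p and r, w
10. p, w
11. r, w
12. not (not p implies (p and r)), x
13. not p, x
14. not (p and r), x
15. not r, x
Accessibility: uRu, uRv, uRw, uRx, vRv, wRw, xRx
Complete open branch: satisfiable in S4, hence also in K, T (this S4-model is also a K-model and a T-model).
S5-tableau for the formula:
1. not (Dia Box (not p implies (p and r)) implies Box (not p implies (p and r))) and not Box r, u
2. not (Dia Box (not p implies (p and r)) implies Box (not p implies (p and r))), u
3. not Box r, u
4. Dia Box (not p implies (p and r)), u
5. not Box (not p implies (p and r)), u
6. not r, v
7. Box (not p implies (p and r)), w
8. not p implies (p and r), u
9. not p implies (p and r), v
10. not p implies (p and r), w
11. p and r, u
12. p, u
13. r, u
14. p, v
15. p and r, w
16. p, w
17. r, w
18. not (not p implies (p and r)), x
19. not p, x
20. not (p and r), x
21. not p implies (p and r), x
22. not r, x
23. p and r, x
24. p, x
25. r, x
Accessibility: uRu, uRv, uRw, uRx, vRu, vRv, vRw, vRx, wRu, wRv, wRw, wRx, xRu, xRv, xRw, xRx
Branch closes: p and not p both at x.
Every branch closes (one shown): unsatisfiable in S5.

K, T, S4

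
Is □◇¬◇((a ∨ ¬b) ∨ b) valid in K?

Tableau for the negation ¬□◇¬◇((a ∨ ¬b) ∨ b):
1. ¬□◇¬◇((a ∨ ¬b) ∨ b), 0
2. ¬◇¬◇((a ∨ ¬b) ∨ b), 1   [¬□-rule on 1: fresh world 1, 0R1]
Accessibility: 0R1
The negation has an open branch (countermodel exists).

Invalid (countermodel exists)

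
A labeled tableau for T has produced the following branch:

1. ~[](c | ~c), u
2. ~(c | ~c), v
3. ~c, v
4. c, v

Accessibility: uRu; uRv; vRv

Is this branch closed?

Both c and ~c appear at v.

Closed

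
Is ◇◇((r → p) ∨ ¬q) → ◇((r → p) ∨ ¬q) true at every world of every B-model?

Tableau for the negation ¬(◇◇((r → p) ∨ ¬q) → ◇((r → p) ∨ ¬q)):
1. ¬(◇◇((r → p) ∨ ¬q) → ◇((r → p) ∨ ¬q)), u
2. ◇◇((r → p) ∨ ¬q), u   [¬→-rule on 1]
3. ¬◇((r → p) ∨ ¬q), u   [¬→-rule on 1]
4. ¬((r → p) ∨ ¬q), u   [¬◇-rule on 3 via uRu]
5. ¬(r → p), u   [¬∨-rule on 4]
6. q, u   [¬∨-rule on 4]
7. r, u   [¬→-rule on 5]
8. ¬p, u   [¬→-rule on 5]
9. ◇((r → p) ∨ ¬q), v   [◇-rule on 2: fresh world v, uRv]
10. ¬((r → p) ∨ ¬q), v   [¬◇-rule on 3 via uRv]
11. ¬(r → p), v   [¬∨-rule on 10]
12. q, v   [¬∨-rule on 10]
13. r, v   [¬→-rule on 11]
14. ¬p, v   [¬→-rule on 11]
15. (r → p) ∨ ¬q, w   [◇-rule on 9: fresh world w, vRw]
16. ¬q, w   [∨-rule on 15 (branches; this branch)]
Accessibility: uRu, uRv, vRu, vRv, vRw, wRv, wRw
The negation has an open branch (countermodel exists).

No, not valid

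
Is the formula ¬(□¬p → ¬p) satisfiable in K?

1. ¬(□¬p → ¬p), 0
2. □¬p, 0
3. p, 0

Satisfiable (open branch found)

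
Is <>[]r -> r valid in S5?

Tableau for the negation ~(<>[]r -> r):
1. ~(<>[]r -> r), 0
2. <>[]r, 0
3. ~r, 0
4. []r, 1
5. r, 0
Accessibility: 0R0, 0R1, 1R0, 1R1
Branch closes: r and ~r both at 0.
All branches of the negation close; one closing branch shown above.

Yes, valid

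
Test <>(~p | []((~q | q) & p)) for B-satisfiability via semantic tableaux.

Yes, satisfiable

1. <>(~p | []((~q | q) & p)), w0
2. ~p | []((~q | q) & p), w1   [<>-rule on 1: fresh world w1, w0Rw1]
3. []((~q | q) & p), w1   [|-rule on 2 (branches; this branch)]
4. (~q | q) & p, w0   [[]-rule on 3 via w1Rw0]
5. ~q | q, w0   [&-rule on 4]
6. p, w0   [&-rule on 4]
7. (~q | q) & p, w1   [[]-rule on 3 via w1Rw1]
8. ~q | q, w1   [&-rule on 7]
9. p, w1   [&-rule on 7]
10. q, w0   [|-rule on 5 (branches; this branch)]
11. q, w1   [|-rule on 8 (branches; this branch)]
Accessibility: w0Rw0, w0Rw1, w1Rw0, w1Rw1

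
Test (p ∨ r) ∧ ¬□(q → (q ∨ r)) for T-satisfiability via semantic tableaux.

No, unsatisfiable

1. (p ∨ r) ∧ ¬□(q → (q ∨ r)), u
2. p ∨ r, u   [∧-rule on 1]
3. ¬□(q → (q ∨ r)), u   [∧-rule on 1]
4. r, u   [∨-rule on 2 (branches; this branch)]
5. ¬(q → (q ∨ r)), v   [¬□-rule on 3: fresh world v, uRv]
6. q, v   [¬→-rule on 5]
7. ¬(q ∨ r), v   [¬→-rule on 5]
8. ¬q, v   [¬∨-rule on 7]
9. ¬r, v   [¬∨-rule on 7]
Accessibility: uRu, uRv, vRv
Branch closes: q and ¬q both at v.
All branches of the tableau close; one closing branch shown above.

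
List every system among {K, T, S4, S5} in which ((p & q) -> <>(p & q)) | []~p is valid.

K-tableau for the negation ~(((p & q) -> <>(p & q)) | []~p):
1. ~(((p & q) -> <>(p & q)) | []~p), w0
2. ~((p & q) -> <>(p & q)), w0
3. ~[]~p, w0
4. p & q, w0
5. ~<>(p & q), w0
6. p, w0
7. q, w0
8. p, w1
9. ~(p & q), w1
10. ~q, w1
Accessibility: w0Rw1
Complete open branch: countermodel on a K-frame, so not valid in K.
T-tableau for the negation ~(((p & q) -> <>(p & q)) | []~p):
1. ~(((p & q) -> <>(p & q)) | []~p), w0
2. ~((p & q) -> <>(p & q)), w0
3. ~[]~p, w0
4. p & q, w0
5. ~<>(p & q), w0
6. p, w0
7. q, w0
8. ~(p & q), w0
9. ~q, w0
Accessibility: w0Rw0
Branch closes: q and ~q both at w0.
Every branch closes (one shown): valid in T, hence also in S4, S5 (every theorem of T is a theorem of S4 and S5).

T, S4, S5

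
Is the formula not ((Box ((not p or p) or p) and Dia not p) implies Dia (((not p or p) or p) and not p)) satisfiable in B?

Unsatisfiable (every branch closes)

1. not ((Box ((not p or p) or p) and Dia not p) implies Dia (((not p or p) or p) and not p)), w0
2. Box ((not p or p) or p) and Dia not p, w0
3. not Dia (((not p or p) or p) and not p), w0
4. Box ((not p or p) or p), w0
5. Dia not p, w0
6. not (((not p or p) or p) and not p), w0
7. (not p or p) or p, w0
8. p, w0
9. not p or p, w0
10. not p, w1
11. not (((not p or p) or p) and not p), w1
12. (not p or p) or p, w1
13. not ((not p or p) or p), w1
14. not (not p or p), w1
15. p, w1
Accessibility: w0Rw0, w0Rw1, w1Rw0, w1Rw1
Branch closes: p and not p both at w1.
Every branch closes; the branch above is one of them.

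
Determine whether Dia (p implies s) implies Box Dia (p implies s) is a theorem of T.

Not valid

Tableau for the negation not (Dia (p implies s) implies Box Dia (p implies s)):
1. not (Dia (p implies s) implies Box Dia (p implies s)), 0
2. Dia (p implies s), 0   [neg-implies-rule on 1]
3. not Box Dia (p implies s), 0   [neg-implies-rule on 1]
4. p implies s, 1   [Dia-rule on 2: fresh world 1, 0R1]
5. s, 1   [implies-rule on 4 (branches; this branch)]
6. not Dia (p implies s), 2   [neg-Box-rule on 3: fresh world 2, 0R2]
7. not (p implies s), 2   [neg-Dia-rule on 6 via 2R2]
8. p, 2   [neg-implies-rule on 7]
9. not s, 2   [neg-implies-rule on 7]
Accessibility: 0R0, 0R1, 0R2, 1R1, 2R2
The negation has an open branch (countermodel exists).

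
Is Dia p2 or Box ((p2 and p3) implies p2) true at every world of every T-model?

Yes, valid

Tableau for the negation not (Dia p2 or Box ((p2 and p3) implies p2)):
1. not (Dia p2 or Box ((p2 and p3) implies p2)), u
2. not Dia p2, u
3. not Box ((p2 and p3) implies p2), u
4. not p2, u
5. not ((p2 and p3) implies p2), v
6. p2 and p3, v
7. not p2, v
8. p2, v
9. p3, v
Accessibility: uRu, uRv, vRv
Branch closes: p2 and not p2 both at v.
Every branch of the negation's tableau closes; the branch above is one of them.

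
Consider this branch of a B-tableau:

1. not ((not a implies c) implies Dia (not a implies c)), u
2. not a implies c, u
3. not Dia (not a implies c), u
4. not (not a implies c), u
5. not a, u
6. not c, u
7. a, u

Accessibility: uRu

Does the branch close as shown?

Both a and not a appear at u.

Yes, closed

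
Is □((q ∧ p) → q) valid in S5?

Tableau for the negation ¬□((q ∧ p) → q):
1. ¬□((q ∧ p) → q), w0
2. ¬((q ∧ p) → q), w1   [¬□-rule on 1: fresh world w1, w0Rw1]
3. q ∧ p, w1   [¬→-rule on 2]
4. ¬q, w1   [¬→-rule on 2]
5. q, w1   [∧-rule on 3]
6. p, w1   [∧-rule on 3]
Accessibility: w0Rw0, w0Rw1, w1Rw0, w1Rw1
Branch closes: q and ¬q both at w1.
All branches of the negation close; one closing branch shown above.

Valid in S5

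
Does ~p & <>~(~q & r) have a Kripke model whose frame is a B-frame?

1. ~p & <>~(~q & r), 0
2. ~p, 0
3. <>~(~q & r), 0
4. ~(~q & r), 1
5. ~r, 1
Accessibility: 0R0, 0R1, 1R0, 1R1

Satisfiable (open branch found)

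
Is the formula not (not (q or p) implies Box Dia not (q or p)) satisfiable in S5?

Unsatisfiable

1. not (not (q or p) implies Box Dia not (q or p)), u
2. not (q or p), u
3. not Box Dia not (q or p), u
4. not q, u
5. not p, u
6. not Dia not (q or p), v
7. q or p, u
8. q or p, v
9. p, u
Accessibility: uRu, uRv, vRu, vRv
Branch closes: p and not p both at u.
All branches of the tableau close; one closing branch shown above.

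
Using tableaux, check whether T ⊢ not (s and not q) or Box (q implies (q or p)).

Tableau for the negation not (not (s and not q) or Box (q implies (q or p))):
1. not (not (s and not q) or Box (q implies (q or p))), u
2. s and not q, u
3. not Box (q implies (q or p)), u
4. s, u
5. not q, u
6. not (q implies (q or p)), v
7. q, v
8. not (q or p), v
9. not q, v
10. not p, v
Accessibility: uRu, uRv, vRv
Branch closes: q and not q both at v.
All branches of the negation close; one closing branch shown above.

Yes, valid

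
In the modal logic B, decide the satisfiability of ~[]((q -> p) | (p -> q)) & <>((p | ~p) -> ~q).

No, unsatisfiable

1. ~[]((q -> p) | (p -> q)) & <>((p | ~p) -> ~q), 0
2. ~[]((q -> p) | (p -> q)), 0
3. <>((p | ~p) -> ~q), 0
4. ~((q -> p) | (p -> q)), 1
5. ~(q -> p), 1
6. ~(p -> q), 1
7. q, 1
8. ~p, 1
9. p, 1
10. ~q, 1
Accessibility: 0R0, 0R1, 1R0, 1R1
Branch closes: p and ~p both at 1.
All branches of the tableau close; one closing branch shown above.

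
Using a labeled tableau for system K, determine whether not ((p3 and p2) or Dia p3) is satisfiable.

Yes, satisfiable

1. not ((p3 and p2) or Dia p3), w0
2. not (p3 and p2), w0
3. not Dia p3, w0
4. not p2, w0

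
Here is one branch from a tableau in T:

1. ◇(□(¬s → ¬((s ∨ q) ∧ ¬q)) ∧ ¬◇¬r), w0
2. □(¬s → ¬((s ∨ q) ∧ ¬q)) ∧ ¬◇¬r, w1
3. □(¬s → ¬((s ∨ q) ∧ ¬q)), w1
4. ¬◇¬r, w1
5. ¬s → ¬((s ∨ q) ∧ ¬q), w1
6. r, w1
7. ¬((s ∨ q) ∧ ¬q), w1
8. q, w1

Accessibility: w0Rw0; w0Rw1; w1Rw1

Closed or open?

There is no literal clash: for every atom and world, at most one sign appears.

Not closed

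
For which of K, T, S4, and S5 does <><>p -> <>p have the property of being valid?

T-tableau for the negation ~(<><>p -> <>p):
1. ~(<><>p -> <>p), 0
2. <><>p, 0   [~->-rule on 1]
3. ~<>p, 0   [~->-rule on 1]
4. ~p, 0   [~<>-rule on 3 via 0R0]
5. <>p, 1   [<>-rule on 2: fresh world 1, 0R1]
6. ~p, 1   [~<>-rule on 3 via 0R1]
7. p, 2   [<>-rule on 5: fresh world 2, 1R2]
Accessibility: 0R0, 0R1, 1R1, 1R2, 2R2
Complete open branch: countermodel on a T-frame, so not valid in T, nor in K (the same frame is also a K-frame).
S4-tableau for the negation ~(<><>p -> <>p):
1. ~(<><>p -> <>p), 0
2. <><>p, 0   [~->-rule on 1]
3. ~<>p, 0   [~->-rule on 1]
4. ~p, 0   [~<>-rule on 3 via 0R0]
5. <>p, 1   [<>-rule on 2: fresh world 1, 0R1]
6. ~p, 1   [~<>-rule on 3 via 0R1]
7. p, 2   [<>-rule on 5: fresh world 2, 1R2]
8. ~p, 2   [~<>-rule on 3 via 0R2]
Accessibility: 0R0, 0R1, 0R2, 1R1, 1R2, 2R2
Branch closes: p and ~p both at 2.
Every branch closes (one shown): valid in S4, hence also in S5 (every theorem of S4 is a theorem of S5).

S4, S5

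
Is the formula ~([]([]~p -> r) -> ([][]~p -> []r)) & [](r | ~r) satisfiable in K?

Unsatisfiable (every branch closes)

1. ~([]([]~p -> r) -> ([][]~p -> []r)) & [](r | ~r), 0
2. ~([]([]~p -> r) -> ([][]~p -> []r)), 0
3. [](r | ~r), 0
4. []([]~p -> r), 0
5. ~([][]~p -> []r), 0
6. [][]~p, 0
7. ~[]r, 0
8. ~r, 1
9. r | ~r, 1
10. []~p -> r, 1
11. []~p, 1
12. ~[]~p, 1
13. p, 2
14. ~p, 2
Accessibility: 0R1, 1R2
Branch closes: p and ~p both at 2.
(One branch shown.) All branches close.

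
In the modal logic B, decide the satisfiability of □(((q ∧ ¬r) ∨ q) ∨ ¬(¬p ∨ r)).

1. □(((q ∧ ¬r) ∨ q) ∨ ¬(¬p ∨ r)), u
2. ((q ∧ ¬r) ∨ q) ∨ ¬(¬p ∨ r), u
3. ¬(¬p ∨ r), u
4. p, u
5. ¬r, u
Accessibility: uRu

Yes, satisfiable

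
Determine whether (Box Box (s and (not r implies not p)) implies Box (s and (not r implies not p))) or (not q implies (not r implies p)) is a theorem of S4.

Tableau for the negation not ((Box Box (s and (not r implies not p)) implies Box (s and (not r implies not p))) or (not q implies (not r implies p))):
1. not ((Box Box (s and (not r implies not p)) implies Box (s and (not r implies not p))) or (not q implies (not r implies p))), 0
2. not (Box Box (s and (not r implies not p)) implies Box (s and (not r implies not p))), 0
3. not (not q implies (not r implies p)), 0
4. Box Box (s and (not r implies not p)), 0
5. not Box (s and (not r implies not p)), 0
6. not q, 0
7. not (not r implies p), 0
8. not r, 0
9. not p, 0
10. Box (s and (not r implies not p)), 0
11. s and (not r implies not p), 0
12. s, 0
13. not r implies not p, 0
14. not (s and (not r implies not p)), 1
15. Box (s and (not r implies not p)), 1
16. s and (not r implies not p), 1
17. s, 1
18. not r implies not p, 1
19. not (not r implies not p), 1
20. not r, 1
21. p, 1
22. not p, 1
Accessibility: 0R0, 0R1, 1R1
Branch closes: p and not p both at 1.
All branches of the negation close; one closing branch shown above.

Yes, valid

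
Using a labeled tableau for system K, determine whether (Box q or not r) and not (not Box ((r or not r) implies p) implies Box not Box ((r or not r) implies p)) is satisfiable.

Yes, satisfiable

1. (Box q or not r) and not (not Box ((r or not r) implies p) implies Box not Box ((r or not r) implies p)), u
2. Box q or not r, u
3. not (not Box ((r or not r) implies p) implies Box not Box ((r or not r) implies p)), u
4. not Box ((r or not r) implies p), u
5. not Box not Box ((r or not r) implies p), u
6. not r, u
7. not ((r or not r) implies p), v
8. r or not r, v
9. not p, v
10. not r, v
11. Box ((r or not r) implies p), w
Accessibility: uRv, uRw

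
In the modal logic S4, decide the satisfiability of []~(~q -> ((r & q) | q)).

1. []~(~q -> ((r & q) | q)), u
2. ~(~q -> ((r & q) | q)), u   [[]-rule on 1 via uRu]
3. ~q, u   [~->-rule on 2]
4. ~((r & q) | q), u   [~->-rule on 2]
5. ~(r & q), u   [~|-rule on 4]
Accessibility: uRu

Satisfiable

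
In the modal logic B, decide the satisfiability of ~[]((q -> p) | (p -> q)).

1. ~[]((q -> p) | (p -> q)), w0
2. ~((q -> p) | (p -> q)), w1
3. ~(q -> p), w1
4. ~(p -> q), w1
5. q, w1
6. ~p, w1
7. p, w1
8. ~q, w1
Accessibility: w0Rw0, w0Rw1, w1Rw0, w1Rw1
Branch closes: p and ~p both at w1.
(One branch shown.) All branches close.

Unsatisfiable (every branch closes)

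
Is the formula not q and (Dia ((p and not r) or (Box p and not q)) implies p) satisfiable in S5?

1. not q and (Dia ((p and not r) or (Box p and not q)) implies p), 0
2. not q, 0   [and-rule on 1]
3. Dia ((p and not r) or (Box p and not q)) implies p, 0   [and-rule on 1]
4. p, 0   [implies-rule on 3 (branches; this branch)]
Accessibility: 0R0

Satisfiable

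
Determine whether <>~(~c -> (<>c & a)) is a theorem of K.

Tableau for the negation ~<>~(~c -> (<>c & a)):
1. ~<>~(~c -> (<>c & a)), 0
The negation has an open branch (countermodel exists).

No, not valid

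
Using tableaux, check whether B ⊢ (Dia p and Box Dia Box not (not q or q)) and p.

Tableau for the negation not ((Dia p and Box Dia Box not (not q or q)) and p):
1. not ((Dia p and Box Dia Box not (not q or q)) and p), w0
2. not p, w0
Accessibility: w0Rw0
The negation has an open branch (countermodel exists).

No, not valid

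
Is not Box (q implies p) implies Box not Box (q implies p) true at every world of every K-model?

Invalid (countermodel exists)

Tableau for the negation not (not Box (q implies p) implies Box not Box (q implies p)):
1. not (not Box (q implies p) implies Box not Box (q implies p)), u
2. not Box (q implies p), u
3. not Box not Box (q implies p), u
4. not (q implies p), v
5. q, v
6. not p, v
7. Box (q implies p), w
Accessibility: uRv, uRw
The negation has an open branch (countermodel exists).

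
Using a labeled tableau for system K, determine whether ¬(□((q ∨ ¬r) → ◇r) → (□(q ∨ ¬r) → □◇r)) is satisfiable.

Unsatisfiable

1. ¬(□((q ∨ ¬r) → ◇r) → (□(q ∨ ¬r) → □◇r)), u
2. □((q ∨ ¬r) → ◇r), u   [¬→-rule on 1]
3. ¬(□(q ∨ ¬r) → □◇r), u   [¬→-rule on 1]
4. □(q ∨ ¬r), u   [¬→-rule on 3]
5. ¬□◇r, u   [¬→-rule on 3]
6. ¬◇r, v   [¬□-rule on 5: fresh world v, uRv]
7. (q ∨ ¬r) → ◇r, v   [□-rule on 2 via uRv]
8. q ∨ ¬r, v   [□-rule on 4 via uRv]
9. ◇r, v   [→-rule on 7 (branches; this branch)]
10. ¬r, v   [∨-rule on 8 (branches; this branch)]
11. r, w   [◇-rule on 9: fresh world w, vRw]
12. ¬r, w   [¬◇-rule on 6 via vRw]
Accessibility: uRv, vRw
Branch closes: r and ¬r both at w.
(One branch shown.) All branches close.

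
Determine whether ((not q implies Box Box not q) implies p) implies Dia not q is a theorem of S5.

Tableau for the negation not (((not q implies Box Box not q) implies p) implies Dia not q):
1. not (((not q implies Box Box not q) implies p) implies Dia not q), u
2. (not q implies Box Box not q) implies p, u
3. not Dia not q, u
4. q, u
5. p, u
Accessibility: uRu
The negation has an open branch (countermodel exists).

Invalid (countermodel exists)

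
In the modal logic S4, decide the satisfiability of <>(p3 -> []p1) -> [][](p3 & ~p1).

Satisfiable

1. <>(p3 -> []p1) -> [][](p3 & ~p1), w0
2. [][](p3 & ~p1), w0   [->-rule on 1 (branches; this branch)]
3. [](p3 & ~p1), w0   [[]-rule on 2 via w0Rw0]
4. p3 & ~p1, w0   [[]-rule on 3 via w0Rw0]
5. p3, w0   [&-rule on 4]
6. ~p1, w0   [&-rule on 4]
Accessibility: w0Rw0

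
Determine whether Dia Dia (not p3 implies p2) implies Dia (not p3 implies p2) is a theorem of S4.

Valid

Tableau for the negation not (Dia Dia (not p3 implies p2) implies Dia (not p3 implies p2)):
1. not (Dia Dia (not p3 implies p2) implies Dia (not p3 implies p2)), u
2. Dia Dia (not p3 implies p2), u
3. not Dia (not p3 implies p2), u
4. not (not p3 implies p2), u
5. not p3, u
6. not p2, u
7. Dia (not p3 implies p2), v
8. not (not p3 implies p2), v
9. not p3, v
10. not p2, v
11. not p3 implies p2, w
12. not (not p3 implies p2), w
13. not p3, w
14. not p2, w
15. p2, w
Accessibility: uRu, uRv, uRw, vRv, vRw, wRw
Branch closes: p2 and not p2 both at w.
All branches of the negation close; one closing branch shown above.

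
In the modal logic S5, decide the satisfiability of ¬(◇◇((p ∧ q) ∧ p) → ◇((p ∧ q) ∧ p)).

Unsatisfiable (every branch closes)

1. ¬(◇◇((p ∧ q) ∧ p) → ◇((p ∧ q) ∧ p)), 0
2. ◇◇((p ∧ q) ∧ p), 0
3. ¬◇((p ∧ q) ∧ p), 0
4. ¬((p ∧ q) ∧ p), 0
5. ¬(p ∧ q), 0
6. ¬q, 0
7. ◇((p ∧ q) ∧ p), 1
8. ¬((p ∧ q) ∧ p), 1
9. ¬(p ∧ q), 1
10. ¬q, 1
11. (p ∧ q) ∧ p, 2
12. p ∧ q, 2
13. p, 2
14. q, 2
15. ¬((p ∧ q) ∧ p), 2
16. ¬(p ∧ q), 2
17. ¬q, 2
Accessibility: 0R0, 0R1, 0R2, 1R0, 1R1, 1R2, 2R0, 2R1, 2R2
Branch closes: q and ¬q both at 2.
All branches of the tableau close; one closing branch shown above.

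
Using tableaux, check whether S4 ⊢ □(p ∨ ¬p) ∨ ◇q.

Valid in S4

Tableau for the negation ¬(□(p ∨ ¬p) ∨ ◇q):
1. ¬(□(p ∨ ¬p) ∨ ◇q), w0
2. ¬□(p ∨ ¬p), w0
3. ¬◇q, w0
4. ¬q, w0
5. ¬(p ∨ ¬p), w1
6. ¬p, w1
7. p, w1
Accessibility: w0Rw0, w0Rw1, w1Rw1
Branch closes: p and ¬p both at w1.
Every branch of the negation's tableau closes; the branch above is one of them.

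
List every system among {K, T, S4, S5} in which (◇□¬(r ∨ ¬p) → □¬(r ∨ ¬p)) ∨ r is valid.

S5

S5-tableau for the negation ¬((◇□¬(r ∨ ¬p) → □¬(r ∨ ¬p)) ∨ r):
1. ¬((◇□¬(r ∨ ¬p) → □¬(r ∨ ¬p)) ∨ r), u
2. ¬(◇□¬(r ∨ ¬p) → □¬(r ∨ ¬p)), u
3. ¬r, u
4. ◇□¬(r ∨ ¬p), u
5. ¬□¬(r ∨ ¬p), u
6. □¬(r ∨ ¬p), v
7. ¬(r ∨ ¬p), u
8. p, u
9. ¬(r ∨ ¬p), v
10. ¬r, v
11. p, v
12. r ∨ ¬p, w
13. ¬(r ∨ ¬p), w
14. ¬r, w
15. p, w
16. ¬p, w
Accessibility: uRu, uRv, uRw, vRu, vRv, vRw, wRu, wRv, wRw
Branch closes: p and ¬p both at w.
Every branch closes (one shown): valid in S5.
S4-tableau for the negation ¬((◇□¬(r ∨ ¬p) → □¬(r ∨ ¬p)) ∨ r):
1. ¬((◇□¬(r ∨ ¬p) → □¬(r ∨ ¬p)) ∨ r), u
2. ¬(◇□¬(r ∨ ¬p) → □¬(r ∨ ¬p)), u
3. ¬r, u
4. ◇□¬(r ∨ ¬p), u
5. ¬□¬(r ∨ ¬p), u
6. □¬(r ∨ ¬p), v
7. ¬(r ∨ ¬p), v
8. ¬r, v
9. p, v
10. r ∨ ¬p, w
11. ¬p, w
Accessibility: uRu, uRv, uRw, vRv, wRw
Complete open branch: countermodel on an S4-frame, so not valid in S4, nor in K, T (the same frame is also a K-frame and a T-frame).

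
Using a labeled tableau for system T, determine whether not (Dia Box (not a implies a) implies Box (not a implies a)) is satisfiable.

1. not (Dia Box (not a implies a) implies Box (not a implies a)), w0
2. Dia Box (not a implies a), w0
3. not Box (not a implies a), w0
4. Box (not a implies a), w1
5. not a implies a, w1
6. a, w1
7. not (not a implies a), w2
8. not a, w2
Accessibility: w0Rw0, w0Rw1, w0Rw2, w1Rw1, w2Rw2

Yes, satisfiable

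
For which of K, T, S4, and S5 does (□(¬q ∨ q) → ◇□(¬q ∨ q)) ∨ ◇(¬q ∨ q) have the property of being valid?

T, S4, S5

T-tableau for the negation ¬((□(¬q ∨ q) → ◇□(¬q ∨ q)) ∨ ◇(¬q ∨ q)):
1. ¬((□(¬q ∨ q) → ◇□(¬q ∨ q)) ∨ ◇(¬q ∨ q)), u
2. ¬(□(¬q ∨ q) → ◇□(¬q ∨ q)), u   [¬∨-rule on 1]
3. ¬◇(¬q ∨ q), u   [¬∨-rule on 1]
4. □(¬q ∨ q), u   [¬→-rule on 2]
5. ¬◇□(¬q ∨ q), u   [¬→-rule on 2]
6. ¬(¬q ∨ q), u   [¬◇-rule on 3 via uRu]
7. q, u   [¬∨-rule on 6]
8. ¬q, u   [¬∨-rule on 6]
Accessibility: uRu
Branch closes: q and ¬q both at u.
Every branch closes (one shown): valid in T, hence also in S4, S5 (every theorem of T is a theorem of S4 and S5).
K-tableau for the negation ¬((□(¬q ∨ q) → ◇□(¬q ∨ q)) ∨ ◇(¬q ∨ q)):
1. ¬((□(¬q ∨ q) → ◇□(¬q ∨ q)) ∨ ◇(¬q ∨ q)), u
2. ¬(□(¬q ∨ q) → ◇□(¬q ∨ q)), u   [¬∨-rule on 1]
3. ¬◇(¬q ∨ q), u   [¬∨-rule on 1]
4. □(¬q ∨ q), u   [¬→-rule on 2]
5. ¬◇□(¬q ∨ q), u   [¬→-rule on 2]
Complete open branch: countermodel on a K-frame, so not valid in K.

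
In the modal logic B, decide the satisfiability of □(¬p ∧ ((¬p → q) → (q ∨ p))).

Yes, satisfiable

1. □(¬p ∧ ((¬p → q) → (q ∨ p))), 0
2. ¬p ∧ ((¬p → q) → (q ∨ p)), 0
3. ¬p, 0
4. (¬p → q) → (q ∨ p), 0
5. q ∨ p, 0
6. q, 0
Accessibility: 0R0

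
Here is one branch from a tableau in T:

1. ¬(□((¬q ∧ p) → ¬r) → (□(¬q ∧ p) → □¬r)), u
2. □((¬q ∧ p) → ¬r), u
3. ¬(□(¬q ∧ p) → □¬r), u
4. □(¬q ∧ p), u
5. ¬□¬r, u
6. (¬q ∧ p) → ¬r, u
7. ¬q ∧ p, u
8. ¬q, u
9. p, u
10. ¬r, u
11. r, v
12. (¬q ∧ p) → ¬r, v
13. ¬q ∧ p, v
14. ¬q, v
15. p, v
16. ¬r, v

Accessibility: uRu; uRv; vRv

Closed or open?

Both r and ¬r appear at v.

Closed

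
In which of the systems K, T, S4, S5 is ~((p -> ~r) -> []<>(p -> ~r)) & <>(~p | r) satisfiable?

S4-tableau for the formula:
1. ~((p -> ~r) -> []<>(p -> ~r)) & <>(~p | r), 0
2. ~((p -> ~r) -> []<>(p -> ~r)), 0   [&-rule on 1]
3. <>(~p | r), 0   [&-rule on 1]
4. p -> ~r, 0   [~->-rule on 2]
5. ~[]<>(p -> ~r), 0   [~->-rule on 2]
6. ~r, 0   [->-rule on 4 (branches; this branch)]
7. ~p | r, 1   [<>-rule on 3: fresh world 1, 0R1]
8. r, 1   [|-rule on 7 (branches; this branch)]
9. ~<>(p -> ~r), 2   [~[]-rule on 5: fresh world 2, 0R2]
10. ~(p -> ~r), 2   [~<>-rule on 9 via 2R2]
11. p, 2   [~->-rule on 10]
12. r, 2   [~->-rule on 10]
Accessibility: 0R0, 0R1, 0R2, 1R1, 2R2
Complete open branch: satisfiable in S4, hence also in K, T (this S4-model is also a K-model and a T-model).
S5-tableau for the formula:
1. ~((p -> ~r) -> []<>(p -> ~r)) & <>(~p | r), 0
2. ~((p -> ~r) -> []<>(p -> ~r)), 0   [&-rule on 1]
3. <>(~p | r), 0   [&-rule on 1]
4. p -> ~r, 0   [~->-rule on 2]
5. ~[]<>(p -> ~r), 0   [~->-rule on 2]
6. ~r, 0   [->-rule on 4 (branches; this branch)]
7. ~p | r, 1   [<>-rule on 3: fresh world 1, 0R1]
8. r, 1   [|-rule on 7 (branches; this branch)]
9. ~<>(p -> ~r), 2   [~[]-rule on 5: fresh world 2, 0R2]
10. ~(p -> ~r), 0   [~<>-rule on 9 via 2R0]
11. p, 0   [~->-rule on 10]
12. r, 0   [~->-rule on 10]
Accessibility: 0R0, 0R1, 0R2, 1R0, 1R1, 1R2, 2R0, 2R1, 2R2
Branch closes: r and ~r both at 0.
Every branch closes (one shown): unsatisfiable in S5.

K, T, S4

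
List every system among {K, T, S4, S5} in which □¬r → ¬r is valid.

T, S4, S5

K-tableau for the negation ¬(□¬r → ¬r):
1. ¬(□¬r → ¬r), 0
2. □¬r, 0   [¬→-rule on 1]
3. r, 0   [¬→-rule on 1]
Complete open branch: countermodel on a K-frame, so not valid in K.
T-tableau for the negation ¬(□¬r → ¬r):
1. ¬(□¬r → ¬r), 0
2. □¬r, 0   [¬→-rule on 1]
3. r, 0   [¬→-rule on 1]
4. ¬r, 0   [□-rule on 2 via 0R0]
Accessibility: 0R0
Branch closes: r and ¬r both at 0.
Every branch closes (one shown): valid in T, hence also in S4, S5 (every theorem of T is a theorem of S4 and S5).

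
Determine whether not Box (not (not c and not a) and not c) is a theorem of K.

Tableau for the negation Box (not (not c and not a) and not c):
1. Box (not (not c and not a) and not c), 0
The negation has an open branch (countermodel exists).

Not valid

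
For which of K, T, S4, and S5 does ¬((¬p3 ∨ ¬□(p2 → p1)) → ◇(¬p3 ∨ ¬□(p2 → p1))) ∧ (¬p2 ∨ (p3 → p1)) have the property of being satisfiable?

K

T-tableau for the formula:
1. ¬((¬p3 ∨ ¬□(p2 → p1)) → ◇(¬p3 ∨ ¬□(p2 → p1))) ∧ (¬p2 ∨ (p3 → p1)), u
2. ¬((¬p3 ∨ ¬□(p2 → p1)) → ◇(¬p3 ∨ ¬□(p2 → p1))), u
3. ¬p2 ∨ (p3 → p1), u
4. ¬p3 ∨ ¬□(p2 → p1), u
5. ¬◇(¬p3 ∨ ¬□(p2 → p1)), u
6. ¬(¬p3 ∨ ¬□(p2 → p1)), u
7. p3, u
8. □(p2 → p1), u
9. p2 → p1, u
10. p3 → p1, u
11. ¬□(p2 → p1), u
12. p1, u
13. ¬(p2 → p1), v
14. p2, v
15. ¬p1, v
16. ¬(¬p3 ∨ ¬□(p2 → p1)), v
17. p3, v
18. □(p2 → p1), v
19. p2 → p1, v
20. p1, v
Accessibility: uRu, uRv, vRv
Branch closes: p1 and ¬p1 both at v.
Every branch closes (one shown): unsatisfiable in T, hence also in S4, S5 (every S4/S5-frame is a T-frame).
K-tableau for the formula:
1. ¬((¬p3 ∨ ¬□(p2 → p1)) → ◇(¬p3 ∨ ¬□(p2 → p1))) ∧ (¬p2 ∨ (p3 → p1)), u
2. ¬((¬p3 ∨ ¬□(p2 → p1)) → ◇(¬p3 ∨ ¬□(p2 → p1))), u
3. ¬p2 ∨ (p3 → p1), u
4. ¬p3 ∨ ¬□(p2 → p1), u
5. ¬◇(¬p3 ∨ ¬□(p2 → p1)), u
6. p3 → p1, u
7. ¬□(p2 → p1), u
8. p1, u
9. ¬(p2 → p1), v
10. p2, v
11. ¬p1, v
12. ¬(¬p3 ∨ ¬□(p2 → p1)), v
13. p3, v
14. □(p2 → p1), v
Accessibility: uRv
Complete open branch: satisfiable in K.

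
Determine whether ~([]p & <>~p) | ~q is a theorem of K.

Yes, valid

Tableau for the negation ~(~([]p & <>~p) | ~q):
1. ~(~([]p & <>~p) | ~q), u
2. []p & <>~p, u
3. q, u
4. []p, u
5. <>~p, u
6. ~p, v
7. p, v
Accessibility: uRv
Branch closes: p and ~p both at v.
All branches of the negation close; one closing branch shown above.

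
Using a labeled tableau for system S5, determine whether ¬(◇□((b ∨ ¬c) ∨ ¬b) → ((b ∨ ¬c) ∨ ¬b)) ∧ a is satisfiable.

No, unsatisfiable

1. ¬(◇□((b ∨ ¬c) ∨ ¬b) → ((b ∨ ¬c) ∨ ¬b)) ∧ a, 0
2. ¬(◇□((b ∨ ¬c) ∨ ¬b) → ((b ∨ ¬c) ∨ ¬b)), 0   [∧-rule on 1]
3. a, 0   [∧-rule on 1]
4. ◇□((b ∨ ¬c) ∨ ¬b), 0   [¬→-rule on 2]
5. ¬((b ∨ ¬c) ∨ ¬b), 0   [¬→-rule on 2]
6. ¬(b ∨ ¬c), 0   [¬∨-rule on 5]
7. b, 0   [¬∨-rule on 5]
8. ¬b, 0   [¬∨-rule on 6]
9. c, 0   [¬∨-rule on 6]
Accessibility: 0R0
Branch closes: b and ¬b both at 0.
Every branch closes; the branch above is one of them.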